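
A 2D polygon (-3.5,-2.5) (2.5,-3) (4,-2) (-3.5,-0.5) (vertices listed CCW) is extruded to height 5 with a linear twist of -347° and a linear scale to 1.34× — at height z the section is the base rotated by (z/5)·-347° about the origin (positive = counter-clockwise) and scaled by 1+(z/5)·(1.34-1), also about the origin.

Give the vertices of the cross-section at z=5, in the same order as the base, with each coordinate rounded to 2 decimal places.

t = z/height = 5/5 = 1
s = 1 + (scale-1)·z/height = 1 + (1.34-1)·5/5 = 1.340000
θ = twist·z/height = -347°·5/5 = -347.0000° = -6.056293 rad
cos θ = 0.974370, sin θ = 0.224951 (intermediates below are computed at full precision and shown rounded to 5 d.p.)
v1: (-3.5,-2.5) → rotate → (-2.84792,-3.22325) → ×s → (-3.81621,-4.31916) → (-3.82,-4.32)
v2: (2.5,-3) → rotate → (3.11078,-2.36073) → ×s → (4.16844,-3.16338) → (4.17,-3.16)
v3: (4,-2) → rotate → (4.34738,-1.04894) → ×s → (5.82549,-1.40557) → (5.83,-1.41)
v4: (-3.5,-0.5) → rotate → (-3.29782,-1.27451) → ×s → (-4.41908,-1.70785) → (-4.42,-1.71)

Cross-section at z=5: (-3.82,-4.32) (4.17,-3.16) (5.83,-1.41) (-4.42,-1.71)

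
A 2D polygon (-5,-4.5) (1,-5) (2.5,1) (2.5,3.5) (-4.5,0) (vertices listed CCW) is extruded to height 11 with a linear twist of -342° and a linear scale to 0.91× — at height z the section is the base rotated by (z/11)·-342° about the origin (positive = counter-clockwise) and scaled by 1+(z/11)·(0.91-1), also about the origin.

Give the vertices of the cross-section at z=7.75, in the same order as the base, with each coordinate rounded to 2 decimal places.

Cross-section at z=7.75: (5.96,-2.05) (3.64,3.09) (-1.96,1.59) (-4.00,0.46) (2.05,-3.68)

t = z/height = 7.75/11 = 0.704545
s = 1 + (scale-1)·z/height = 1 + (0.91-1)·7.75/11 = 0.936591
θ = twist·z/height = -342°·7.75/11 = -240.9545° = -4.205450 rad
cos θ = -0.485503, sin θ = 0.874235 (intermediates below are computed at full precision and shown rounded to 5 d.p.)
v1: (-5,-4.5) → rotate → (6.36157,-2.18641) → ×s → (5.95819,-2.04777) → (5.96,-2.05)
v2: (1,-5) → rotate → (3.88567,3.30175) → ×s → (3.63928,3.09239) → (3.64,3.09)
v3: (2.5,1) → rotate → (-2.08799,1.70008) → ×s → (-1.95560,1.59228) → (-1.96,1.59)
v4: (2.5,3.5) → rotate → (-4.27358,0.48633) → ×s → (-4.00260,0.45549) → (-4.00,0.46)
v5: (-4.5,0) → rotate → (2.18476,-3.93406) → ×s → (2.04623,-3.68460) → (2.05,-3.68)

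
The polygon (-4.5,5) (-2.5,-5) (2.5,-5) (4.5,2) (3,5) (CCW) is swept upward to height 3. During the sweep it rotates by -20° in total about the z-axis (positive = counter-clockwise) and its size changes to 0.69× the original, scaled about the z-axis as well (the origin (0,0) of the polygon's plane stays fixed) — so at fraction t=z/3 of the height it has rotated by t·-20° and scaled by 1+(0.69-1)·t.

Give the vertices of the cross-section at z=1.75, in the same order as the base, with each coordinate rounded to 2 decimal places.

t = z/height = 1.75/3 = 0.583333
s = 1 + (scale-1)·z/height = 1 + (0.69-1)·1.75/3 = 0.819167
θ = twist·z/height = -20°·1.75/3 = -11.6667° = -0.203622 rad
cos θ = 0.979341, sin θ = -0.202218 (intermediates below are computed at full precision and shown rounded to 5 d.p.)
v1: (-4.5,5) → rotate → (-3.39594,5.80668) → ×s → (-2.78184,4.75664) → (-2.78,4.76)
v2: (-2.5,-5) → rotate → (-3.45944,-4.39116) → ×s → (-2.83386,-3.59709) → (-2.83,-3.60)
v3: (2.5,-5) → rotate → (1.43726,-5.40225) → ×s → (1.17736,-4.42534) → (1.18,-4.43)
v4: (4.5,2) → rotate → (4.81147,1.04870) → ×s → (3.94139,0.85906) → (3.94,0.86)
v5: (3,5) → rotate → (3.94911,4.29005) → ×s → (3.23498,3.51427) → (3.23,3.51)

Cross-section at z=1.75: (-2.78,4.76) (-2.83,-3.60) (1.18,-4.43) (3.94,0.86) (3.23,3.51)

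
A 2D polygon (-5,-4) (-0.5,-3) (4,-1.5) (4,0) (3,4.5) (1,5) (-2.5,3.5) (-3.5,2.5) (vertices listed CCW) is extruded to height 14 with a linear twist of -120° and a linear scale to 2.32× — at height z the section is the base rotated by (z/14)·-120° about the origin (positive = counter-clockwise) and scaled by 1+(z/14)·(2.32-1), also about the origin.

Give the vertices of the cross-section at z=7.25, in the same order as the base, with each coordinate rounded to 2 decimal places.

Cross-section at z=7.25: (-9.89,4.30) (-4.86,-1.62) (0.91,-7.13) (3.15,-5.95) (9.06,-0.93) (8.23,2.44) (3.24,6.47) (0.97,7.18)

t = z/height = 7.25/14 = 0.517857
s = 1 + (scale-1)·z/height = 1 + (2.32-1)·7.25/14 = 1.683571
θ = twist·z/height = -120°·7.25/14 = -62.1429° = -1.084597 rad
cos θ = 0.467269, sin θ = -0.884115 (intermediates below are computed at full precision and shown rounded to 5 d.p.)
v1: (-5,-4) → rotate → (-5.87280,2.55150) → ×s → (-9.88729,4.29564) → (-9.89,4.30)
v2: (-0.5,-3) → rotate → (-2.88598,-0.95975) → ×s → (-4.85875,-1.61580) → (-4.86,-1.62)
v3: (4,-1.5) → rotate → (0.54290,-4.23736) → ×s → (0.91401,-7.13391) → (0.91,-7.13)
v4: (4,0) → rotate → (1.86907,-3.53646) → ×s → (3.14672,-5.95389) → (3.15,-5.95)
v5: (3,4.5) → rotate → (5.38033,-0.54964) → ×s → (9.05816,-0.92535) → (9.06,-0.93)
v6: (1,5) → rotate → (4.88785,1.45223) → ×s → (8.22904,2.44493) → (8.23,2.44)
v7: (-2.5,3.5) → rotate → (1.92623,3.84573) → ×s → (3.24295,6.47456) → (3.24,6.47)
v8: (-3.5,2.5) → rotate → (0.57485,4.26258) → ×s → (0.96780,7.17635) → (0.97,7.18)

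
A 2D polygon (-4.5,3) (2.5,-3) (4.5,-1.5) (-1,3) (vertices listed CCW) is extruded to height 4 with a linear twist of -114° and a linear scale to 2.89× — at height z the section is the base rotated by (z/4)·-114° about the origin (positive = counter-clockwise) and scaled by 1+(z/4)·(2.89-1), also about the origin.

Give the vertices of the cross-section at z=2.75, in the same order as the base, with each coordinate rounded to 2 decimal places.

t = z/height = 2.75/4 = 0.6875
s = 1 + (scale-1)·z/height = 1 + (2.89-1)·2.75/4 = 2.299375
θ = twist·z/height = -114°·2.75/4 = -78.3750° = -1.367902 rad
cos θ = 0.201505, sin θ = -0.979487 (intermediates below are computed at full precision and shown rounded to 5 d.p.)
v1: (-4.5,3) → rotate → (2.03169,5.01221) → ×s → (4.67161,11.52495) → (4.67,11.52)
v2: (2.5,-3) → rotate → (-2.43470,-3.05323) → ×s → (-5.59829,-7.02053) → (-5.60,-7.02)
v3: (4.5,-1.5) → rotate → (-0.56246,-4.70995) → ×s → (-1.29330,-10.82994) → (-1.29,-10.83)
v4: (-1,3) → rotate → (2.73696,1.58400) → ×s → (6.29329,3.64222) → (6.29,3.64)

Cross-section at z=2.75: (4.67,11.52) (-5.60,-7.02) (-1.29,-10.83) (6.29,3.64)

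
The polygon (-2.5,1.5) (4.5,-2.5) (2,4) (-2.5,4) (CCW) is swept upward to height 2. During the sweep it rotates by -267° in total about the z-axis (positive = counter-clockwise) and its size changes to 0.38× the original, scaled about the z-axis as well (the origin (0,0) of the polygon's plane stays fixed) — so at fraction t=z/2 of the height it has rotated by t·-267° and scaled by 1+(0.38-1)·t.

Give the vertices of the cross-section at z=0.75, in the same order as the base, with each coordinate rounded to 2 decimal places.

Cross-section at z=0.75: (1.47,1.69) (-2.50,-3.06) (2.75,-2.05) (3.36,1.35)

t = z/height = 0.75/2 = 0.375
s = 1 + (scale-1)·z/height = 1 + (0.38-1)·0.75/2 = 0.767500
θ = twist·z/height = -267°·0.75/2 = -100.1250° = -1.747511 rad
cos θ = -0.175796, sin θ = -0.984427 (intermediates below are computed at full precision and shown rounded to 5 d.p.)
v1: (-2.5,1.5) → rotate → (1.91613,2.19737) → ×s → (1.47063,1.68648) → (1.47,1.69)
v2: (4.5,-2.5) → rotate → (-3.25215,-3.99043) → ×s → (-2.49602,-3.06265) → (-2.50,-3.06)
v3: (2,4) → rotate → (3.58611,-2.67204) → ×s → (2.75234,-2.05079) → (2.75,-2.05)
v4: (-2.5,4) → rotate → (4.37720,1.75788) → ×s → (3.35950,1.34917) → (3.36,1.35)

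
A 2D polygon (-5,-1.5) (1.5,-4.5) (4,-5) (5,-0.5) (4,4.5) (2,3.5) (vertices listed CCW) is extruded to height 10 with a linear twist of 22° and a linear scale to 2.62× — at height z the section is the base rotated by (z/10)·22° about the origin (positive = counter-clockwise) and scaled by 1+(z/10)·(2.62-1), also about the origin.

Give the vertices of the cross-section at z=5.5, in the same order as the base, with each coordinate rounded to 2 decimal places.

t = z/height = 5.5/10 = 0.55
s = 1 + (scale-1)·z/height = 1 + (2.62-1)·5.5/10 = 1.891000
θ = twist·z/height = 22°·5.5/10 = 12.1000° = 0.211185 rad
cos θ = 0.977783, sin θ = 0.209619 (intermediates below are computed at full precision and shown rounded to 5 d.p.)
v1: (-5,-1.5) → rotate → (-4.57449,-2.51477) → ×s → (-8.65036,-4.75543) → (-8.65,-4.76)
v2: (1.5,-4.5) → rotate → (2.40996,-4.08560) → ×s → (4.55723,-7.72586) → (4.56,-7.73)
v3: (4,-5) → rotate → (4.95923,-4.05044) → ×s → (9.37790,-7.65939) → (9.38,-7.66)
v4: (5,-0.5) → rotate → (4.99373,0.55920) → ×s → (9.44313,1.05745) → (9.44,1.06)
v5: (4,4.5) → rotate → (2.96785,5.23850) → ×s → (5.61220,9.90600) → (5.61,9.91)
v6: (2,3.5) → rotate → (1.22190,3.84148) → ×s → (2.31062,7.26424) → (2.31,7.26)

Cross-section at z=5.5: (-8.65,-4.76) (4.56,-7.73) (9.38,-7.66) (9.44,1.06) (5.61,9.91) (2.31,7.26)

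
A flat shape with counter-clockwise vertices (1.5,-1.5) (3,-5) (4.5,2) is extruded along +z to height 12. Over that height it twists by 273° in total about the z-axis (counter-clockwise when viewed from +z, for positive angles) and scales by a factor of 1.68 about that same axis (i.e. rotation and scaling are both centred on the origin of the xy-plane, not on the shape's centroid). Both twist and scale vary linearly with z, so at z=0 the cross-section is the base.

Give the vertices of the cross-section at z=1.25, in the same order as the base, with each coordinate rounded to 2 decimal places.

t = z/height = 1.25/12 = 0.104167
s = 1 + (scale-1)·z/height = 1 + (1.68-1)·1.25/12 = 1.070833
θ = twist·z/height = 273°·1.25/12 = 28.4375° = 0.496328 rad
cos θ = 0.879337, sin θ = 0.476200 (intermediates below are computed at full precision and shown rounded to 5 d.p.)
v1: (1.5,-1.5) → rotate → (2.03331,-0.60471) → ×s → (2.17733,-0.64754) → (2.18,-0.65)
v2: (3,-5) → rotate → (5.01901,-2.96809) → ×s → (5.37452,-3.17833) → (5.37,-3.18)
v3: (4.5,2) → rotate → (3.00462,3.90157) → ×s → (3.21744,4.17793) → (3.22,4.18)

Cross-section at z=1.25: (2.18,-0.65) (5.37,-3.18) (3.22,4.18)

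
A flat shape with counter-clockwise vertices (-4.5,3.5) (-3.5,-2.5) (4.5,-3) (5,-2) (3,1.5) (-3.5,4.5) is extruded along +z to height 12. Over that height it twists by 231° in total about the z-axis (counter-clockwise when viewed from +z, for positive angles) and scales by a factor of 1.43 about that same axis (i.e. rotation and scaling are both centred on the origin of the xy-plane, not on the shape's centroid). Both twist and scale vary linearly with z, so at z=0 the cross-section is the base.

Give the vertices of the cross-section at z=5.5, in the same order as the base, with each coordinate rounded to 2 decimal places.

Cross-section at z=5.5: (-2.56,-6.33) (4.02,-3.21) (1.98,6.16) (0.67,6.41) (-2.71,2.96) (-4.04,-5.50)

t = z/height = 5.5/12 = 0.458333
s = 1 + (scale-1)·z/height = 1 + (1.43-1)·5.5/12 = 1.197083
θ = twist·z/height = 231°·5.5/12 = 105.8750° = 1.847867 rad
cos θ = -0.273540, sin θ = 0.961861 (intermediates below are computed at full precision and shown rounded to 5 d.p.)
v1: (-4.5,3.5) → rotate → (-2.13558,-5.28576) → ×s → (-2.55647,-6.32750) → (-2.56,-6.33)
v2: (-3.5,-2.5) → rotate → (3.36204,-2.68266) → ×s → (4.02464,-3.21137) → (4.02,-3.21)
v3: (4.5,-3) → rotate → (1.65465,5.14899) → ×s → (1.98076,6.16377) → (1.98,6.16)
v4: (5,-2) → rotate → (0.55602,5.35638) → ×s → (0.66561,6.41204) → (0.67,6.41)
v5: (3,1.5) → rotate → (-2.26341,2.47527) → ×s → (-2.70949,2.96311) → (-2.71,2.96)
v6: (-3.5,4.5) → rotate → (-3.37098,-4.59744) → ×s → (-4.03535,-5.50352) → (-4.04,-5.50)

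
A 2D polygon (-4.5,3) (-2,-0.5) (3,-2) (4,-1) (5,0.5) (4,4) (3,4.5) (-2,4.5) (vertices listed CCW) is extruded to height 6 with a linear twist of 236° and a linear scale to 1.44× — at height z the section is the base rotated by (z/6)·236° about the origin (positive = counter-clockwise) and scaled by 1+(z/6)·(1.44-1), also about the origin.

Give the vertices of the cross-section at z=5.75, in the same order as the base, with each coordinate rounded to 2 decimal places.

Cross-section at z=5.75: (7.51,1.66) (1.46,2.54) (-5.00,-1.11) (-4.96,-3.12) (-4.41,-5.62) (0.16,-8.04) (1.66,-7.51) (6.58,-2.38)

t = z/height = 5.75/6 = 0.958333
s = 1 + (scale-1)·z/height = 1 + (1.44-1)·5.75/6 = 1.421667
θ = twist·z/height = 236°·5.75/6 = 226.1667° = 3.947353 rad
cos θ = -0.692563, sin θ = -0.721357 (intermediates below are computed at full precision and shown rounded to 5 d.p.)
v1: (-4.5,3) → rotate → (5.28061,1.16842) → ×s → (7.50726,1.66110) → (7.51,1.66)
v2: (-2,-0.5) → rotate → (1.02445,1.78900) → ×s → (1.45642,2.54336) → (1.46,2.54)
v3: (3,-2) → rotate → (-3.52040,-0.77895) → ×s → (-5.00484,-1.10740) → (-5.00,-1.11)
v4: (4,-1) → rotate → (-3.49161,-2.19287) → ×s → (-4.96390,-3.11753) → (-4.96,-3.12)
v5: (5,0.5) → rotate → (-3.10214,-3.95307) → ×s → (-4.41020,-5.61995) → (-4.41,-5.62)
v6: (4,4) → rotate → (0.11518,-5.65568) → ×s → (0.16374,-8.04049) → (0.16,-8.04)
v7: (3,4.5) → rotate → (1.16842,-5.28061) → ×s → (1.66110,-7.50726) → (1.66,-7.51)
v8: (-2,4.5) → rotate → (4.63123,-1.67382) → ×s → (6.58407,-2.37961) → (6.58,-2.38)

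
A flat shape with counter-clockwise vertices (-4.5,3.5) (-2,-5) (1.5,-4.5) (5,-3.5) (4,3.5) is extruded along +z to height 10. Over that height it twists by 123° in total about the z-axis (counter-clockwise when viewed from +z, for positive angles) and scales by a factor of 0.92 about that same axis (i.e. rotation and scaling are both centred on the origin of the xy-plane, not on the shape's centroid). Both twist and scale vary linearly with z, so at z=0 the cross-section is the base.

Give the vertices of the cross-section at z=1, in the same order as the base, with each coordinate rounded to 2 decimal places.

Cross-section at z=1: (-5.10,2.44) (-0.88,-5.27) (2.40,-4.04) (5.59,-2.34) (3.14,4.24)

t = z/height = 1/10 = 0.1
s = 1 + (scale-1)·z/height = 1 + (0.92-1)·1/10 = 0.992000
θ = twist·z/height = 123°·1/10 = 12.3000° = 0.214675 rad
cos θ = 0.977046, sin θ = 0.213030 (intermediates below are computed at full precision and shown rounded to 5 d.p.)
v1: (-4.5,3.5) → rotate → (-5.14231,2.46102) → ×s → (-5.10117,2.44133) → (-5.10,2.44)
v2: (-2,-5) → rotate → (-0.88894,-5.31129) → ×s → (-0.88183,-5.26880) → (-0.88,-5.27)
v3: (1.5,-4.5) → rotate → (2.42421,-4.07716) → ×s → (2.40481,-4.04454) → (2.40,-4.04)
v4: (5,-3.5) → rotate → (5.63083,-2.35451) → ×s → (5.58579,-2.33567) → (5.59,-2.34)
v5: (4,3.5) → rotate → (3.16258,4.27178) → ×s → (3.13728,4.23761) → (3.14,4.24)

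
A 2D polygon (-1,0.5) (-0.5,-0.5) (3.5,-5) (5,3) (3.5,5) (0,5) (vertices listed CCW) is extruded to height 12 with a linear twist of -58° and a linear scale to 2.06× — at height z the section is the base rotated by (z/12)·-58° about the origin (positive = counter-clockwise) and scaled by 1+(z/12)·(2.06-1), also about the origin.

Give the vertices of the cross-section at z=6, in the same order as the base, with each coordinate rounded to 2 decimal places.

t = z/height = 6/12 = 0.5
s = 1 + (scale-1)·z/height = 1 + (2.06-1)·6/12 = 1.530000
θ = twist·z/height = -58°·6/12 = -29.0000° = -0.506145 rad
cos θ = 0.874620, sin θ = -0.484810 (intermediates below are computed at full precision and shown rounded to 5 d.p.)
v1: (-1,0.5) → rotate → (-0.63221,0.92212) → ×s → (-0.96729,1.41084) → (-0.97,1.41)
v2: (-0.5,-0.5) → rotate → (-0.67971,-0.19491) → ×s → (-1.03996,-0.29820) → (-1.04,-0.30)
v3: (3.5,-5) → rotate → (0.63712,-6.06993) → ×s → (0.97479,-9.28700) → (0.97,-9.29)
v4: (5,3) → rotate → (5.82753,0.19981) → ×s → (8.91612,0.30571) → (8.92,0.31)
v5: (3.5,5) → rotate → (5.48522,2.67626) → ×s → (8.39238,4.09469) → (8.39,4.09)
v6: (0,5) → rotate → (2.42405,4.37310) → ×s → (3.70879,6.69084) → (3.71,6.69)

Cross-section at z=6: (-0.97,1.41) (-1.04,-0.30) (0.97,-9.29) (8.92,0.31) (8.39,4.09) (3.71,6.69)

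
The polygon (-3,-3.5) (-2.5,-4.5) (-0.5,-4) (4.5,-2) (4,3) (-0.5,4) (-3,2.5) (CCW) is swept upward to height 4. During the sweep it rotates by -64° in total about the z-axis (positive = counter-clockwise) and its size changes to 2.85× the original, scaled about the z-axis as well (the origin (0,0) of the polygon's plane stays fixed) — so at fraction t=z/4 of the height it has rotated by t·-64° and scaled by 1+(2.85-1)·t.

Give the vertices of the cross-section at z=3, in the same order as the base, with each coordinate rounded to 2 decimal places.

Cross-section at z=3: (-11.00,-0.27) (-11.98,-2.75) (-7.90,-5.50) (3.64,-11.18) (11.71,-2.30) (6.30,7.28) (-0.36,9.32)

t = z/height = 3/4 = 0.75
s = 1 + (scale-1)·z/height = 1 + (2.85-1)·3/4 = 2.387500
θ = twist·z/height = -64°·3/4 = -48.0000° = -0.837758 rad
cos θ = 0.669131, sin θ = -0.743145 (intermediates below are computed at full precision and shown rounded to 5 d.p.)
v1: (-3,-3.5) → rotate → (-4.60840,-0.11252) → ×s → (-11.00255,-0.26865) → (-11.00,-0.27)
v2: (-2.5,-4.5) → rotate → (-5.01698,-1.15323) → ×s → (-11.97804,-2.75333) → (-11.98,-2.75)
v3: (-0.5,-4) → rotate → (-3.30714,-2.30495) → ×s → (-7.89581,-5.50307) → (-7.90,-5.50)
v4: (4.5,-2) → rotate → (1.52480,-4.68241) → ×s → (3.64046,-11.17926) → (3.64,-11.18)
v5: (4,3) → rotate → (4.90596,-0.96519) → ×s → (11.71297,-2.30439) → (11.71,-2.30)
v6: (-0.5,4) → rotate → (2.63801,3.04809) → ×s → (6.29826,7.27733) → (6.30,7.28)
v7: (-3,2.5) → rotate → (-0.14953,3.90226) → ×s → (-0.35700,9.31665) → (-0.36,9.32)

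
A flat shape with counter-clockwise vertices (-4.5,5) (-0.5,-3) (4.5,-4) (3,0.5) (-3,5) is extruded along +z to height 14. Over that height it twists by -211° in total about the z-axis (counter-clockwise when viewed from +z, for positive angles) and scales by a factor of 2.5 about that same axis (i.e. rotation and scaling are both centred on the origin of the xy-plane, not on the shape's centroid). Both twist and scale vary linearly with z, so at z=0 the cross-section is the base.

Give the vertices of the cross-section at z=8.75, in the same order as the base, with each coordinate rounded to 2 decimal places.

t = z/height = 8.75/14 = 0.625
s = 1 + (scale-1)·z/height = 1 + (2.5-1)·8.75/14 = 1.937500
θ = twist·z/height = -211°·8.75/14 = -131.8750° = -2.301653 rad
cos θ = -0.667508, sin θ = -0.744603 (intermediates below are computed at full precision and shown rounded to 5 d.p.)
v1: (-4.5,5) → rotate → (6.72680,0.01317) → ×s → (13.03317,0.02553) → (13.03,0.03)
v2: (-0.5,-3) → rotate → (-1.90005,2.37482) → ×s → (-3.68136,4.60122) → (-3.68,4.60)
v3: (4.5,-4) → rotate → (-5.98220,-0.68068) → ×s → (-11.59051,-1.31882) → (-11.59,-1.32)
v4: (3,0.5) → rotate → (-1.63022,-2.56756) → ×s → (-3.15855,-4.97465) → (-3.16,-4.97)
v5: (-3,5) → rotate → (5.72554,-1.10373) → ×s → (11.09323,-2.13848) → (11.09,-2.14)

Cross-section at z=8.75: (13.03,0.03) (-3.68,4.60) (-11.59,-1.32) (-3.16,-4.97) (11.09,-2.14)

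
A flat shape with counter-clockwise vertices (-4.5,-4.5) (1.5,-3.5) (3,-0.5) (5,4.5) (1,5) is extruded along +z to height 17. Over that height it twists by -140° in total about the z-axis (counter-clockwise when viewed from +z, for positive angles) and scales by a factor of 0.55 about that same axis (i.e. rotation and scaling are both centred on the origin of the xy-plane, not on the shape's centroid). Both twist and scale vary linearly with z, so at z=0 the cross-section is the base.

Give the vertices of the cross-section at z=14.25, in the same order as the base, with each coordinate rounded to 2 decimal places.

t = z/height = 14.25/17 = 0.838235
s = 1 + (scale-1)·z/height = 1 + (0.55-1)·14.25/17 = 0.622794
θ = twist·z/height = -140°·14.25/17 = -117.3529° = -2.048195 rad
cos θ = -0.459470, sin θ = -0.888193 (intermediates below are computed at full precision and shown rounded to 5 d.p.)
v1: (-4.5,-4.5) → rotate → (-1.92925,6.06449) → ×s → (-1.20153,3.77693) → (-1.20,3.78)
v2: (1.5,-3.5) → rotate → (-3.79788,0.27586) → ×s → (-2.36530,0.17180) → (-2.37,0.17)
v3: (3,-0.5) → rotate → (-1.82251,-2.43484) → ×s → (-1.13505,-1.51641) → (-1.14,-1.52)
v4: (5,4.5) → rotate → (1.69952,-6.50858) → ×s → (1.05845,-4.05351) → (1.06,-4.05)
v5: (1,5) → rotate → (3.98149,-3.18555) → ×s → (2.47965,-1.98394) → (2.48,-1.98)

Cross-section at z=14.25: (-1.20,3.78) (-2.37,0.17) (-1.14,-1.52) (1.06,-4.05) (2.48,-1.98)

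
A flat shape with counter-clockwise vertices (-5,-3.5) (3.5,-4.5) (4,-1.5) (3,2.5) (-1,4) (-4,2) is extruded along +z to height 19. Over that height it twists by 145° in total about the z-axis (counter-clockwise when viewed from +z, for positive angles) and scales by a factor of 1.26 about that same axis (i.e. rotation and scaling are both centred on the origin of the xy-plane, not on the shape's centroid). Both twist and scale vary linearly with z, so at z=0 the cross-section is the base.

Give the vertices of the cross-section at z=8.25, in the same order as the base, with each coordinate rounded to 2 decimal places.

t = z/height = 8.25/19 = 0.434211
s = 1 + (scale-1)·z/height = 1 + (1.26-1)·8.25/19 = 1.112895
θ = twist·z/height = 145°·8.25/19 = 62.9605° = 1.098868 rad
cos θ = 0.454604, sin θ = 0.890694 (intermediates below are computed at full precision and shown rounded to 5 d.p.)
v1: (-5,-3.5) → rotate → (0.84441,-6.04458) → ×s → (0.93974,-6.72698) → (0.94,-6.73)
v2: (3.5,-4.5) → rotate → (5.59924,1.07171) → ×s → (6.23136,1.19270) → (6.23,1.19)
v3: (4,-1.5) → rotate → (3.15446,2.88087) → ×s → (3.51058,3.20610) → (3.51,3.21)
v4: (3,2.5) → rotate → (-0.86292,3.80859) → ×s → (-0.96034,4.23856) → (-0.96,4.24)
v5: (-1,4) → rotate → (-4.01738,0.92772) → ×s → (-4.47092,1.03246) → (-4.47,1.03)
v6: (-4,2) → rotate → (-3.59980,-2.65357) → ×s → (-4.00620,-2.95314) → (-4.01,-2.95)

Cross-section at z=8.25: (0.94,-6.73) (6.23,1.19) (3.51,3.21) (-0.96,4.24) (-4.47,1.03) (-4.01,-2.95)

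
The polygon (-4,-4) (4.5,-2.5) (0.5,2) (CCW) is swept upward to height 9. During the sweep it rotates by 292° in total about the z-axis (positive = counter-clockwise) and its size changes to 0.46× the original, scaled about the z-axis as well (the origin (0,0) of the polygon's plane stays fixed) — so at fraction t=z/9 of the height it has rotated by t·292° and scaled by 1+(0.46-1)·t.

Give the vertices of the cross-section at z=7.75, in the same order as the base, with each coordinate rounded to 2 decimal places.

Cross-section at z=7.75: (-1.35,2.71) (-2.03,-1.86) (0.93,-0.59)

t = z/height = 7.75/9 = 0.861111
s = 1 + (scale-1)·z/height = 1 + (0.46-1)·7.75/9 = 0.535000
θ = twist·z/height = 292°·7.75/9 = 251.4444° = 4.388533 rad
cos θ = -0.318224, sin θ = -0.948016 (intermediates below are computed at full precision and shown rounded to 5 d.p.)
v1: (-4,-4) → rotate → (-2.51917,5.06496) → ×s → (-1.34775,2.70975) → (-1.35,2.71)
v2: (4.5,-2.5) → rotate → (-3.80205,-3.47051) → ×s → (-2.03410,-1.85672) → (-2.03,-1.86)
v3: (0.5,2) → rotate → (1.73692,-1.11046) → ×s → (0.92925,-0.59409) → (0.93,-0.59)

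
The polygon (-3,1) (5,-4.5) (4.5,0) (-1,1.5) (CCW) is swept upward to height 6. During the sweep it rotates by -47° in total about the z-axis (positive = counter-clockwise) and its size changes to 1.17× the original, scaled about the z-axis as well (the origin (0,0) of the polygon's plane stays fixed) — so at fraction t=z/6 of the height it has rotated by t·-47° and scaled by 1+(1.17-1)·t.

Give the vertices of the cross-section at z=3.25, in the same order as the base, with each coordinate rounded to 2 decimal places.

Cross-section at z=3.25: (-2.49,2.39) (2.82,-6.78) (4.44,-2.11) (-0.28,1.95)

t = z/height = 3.25/6 = 0.541667
s = 1 + (scale-1)·z/height = 1 + (1.17-1)·3.25/6 = 1.092083
θ = twist·z/height = -47°·3.25/6 = -25.4583° = -0.444332 rad
cos θ = 0.902898, sin θ = -0.429855 (intermediates below are computed at full precision and shown rounded to 5 d.p.)
v1: (-3,1) → rotate → (-2.27884,2.19246) → ×s → (-2.48868,2.39435) → (-2.49,2.39)
v2: (5,-4.5) → rotate → (2.58014,-6.21231) → ×s → (2.81773,-6.78437) → (2.82,-6.78)
v3: (4.5,0) → rotate → (4.06304,-1.93435) → ×s → (4.43718,-2.11247) → (4.44,-2.11)
v4: (-1,1.5) → rotate → (-0.25812,1.78420) → ×s → (-0.28188,1.94850) → (-0.28,1.95)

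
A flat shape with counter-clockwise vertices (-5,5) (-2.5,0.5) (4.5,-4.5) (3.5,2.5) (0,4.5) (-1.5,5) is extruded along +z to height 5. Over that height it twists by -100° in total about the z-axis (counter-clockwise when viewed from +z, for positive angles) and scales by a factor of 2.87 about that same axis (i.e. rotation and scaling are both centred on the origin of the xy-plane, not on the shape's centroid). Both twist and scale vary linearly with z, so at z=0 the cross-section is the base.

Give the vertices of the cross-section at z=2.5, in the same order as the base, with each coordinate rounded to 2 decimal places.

t = z/height = 2.5/5 = 0.5
s = 1 + (scale-1)·z/height = 1 + (2.87-1)·2.5/5 = 1.935000
θ = twist·z/height = -100°·2.5/5 = -50.0000° = -0.872665 rad
cos θ = 0.642788, sin θ = -0.766044 (intermediates below are computed at full precision and shown rounded to 5 d.p.)
v1: (-5,5) → rotate → (0.61628,7.04416) → ×s → (1.19251,13.63045) → (1.19,13.63)
v2: (-2.5,0.5) → rotate → (-1.22395,2.23650) → ×s → (-2.36834,4.32764) → (-2.37,4.33)
v3: (4.5,-4.5) → rotate → (-0.55466,-6.33974) → ×s → (-1.07326,-12.26741) → (-1.07,-12.27)
v4: (3.5,2.5) → rotate → (4.16487,-1.07419) → ×s → (8.05902,-2.07855) → (8.06,-2.08)
v5: (0,4.5) → rotate → (3.44720,2.89254) → ×s → (6.67033,5.59707) → (6.67,5.60)
v6: (-1.5,5) → rotate → (2.86604,4.36300) → ×s → (5.54579,8.44241) → (5.55,8.44)

Cross-section at z=2.5: (1.19,13.63) (-2.37,4.33) (-1.07,-12.27) (8.06,-2.08) (6.67,5.60) (5.55,8.44)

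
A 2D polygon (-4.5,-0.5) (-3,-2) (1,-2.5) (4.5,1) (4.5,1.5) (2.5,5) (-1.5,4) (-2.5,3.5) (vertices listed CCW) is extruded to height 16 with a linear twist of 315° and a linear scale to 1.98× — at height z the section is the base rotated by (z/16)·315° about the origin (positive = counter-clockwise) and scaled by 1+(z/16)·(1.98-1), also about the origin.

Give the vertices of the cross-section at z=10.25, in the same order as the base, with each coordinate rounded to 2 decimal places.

t = z/height = 10.25/16 = 0.640625
s = 1 + (scale-1)·z/height = 1 + (1.98-1)·10.25/16 = 1.627813
θ = twist·z/height = 315°·10.25/16 = 201.7969° = 3.522020 rad
cos θ = -0.928506, sin θ = -0.371317 (intermediates below are computed at full precision and shown rounded to 5 d.p.)
v1: (-4.5,-0.5) → rotate → (3.99262,2.13518) → ×s → (6.49923,3.47567) → (6.50,3.48)
v2: (-3,-2) → rotate → (2.04288,2.97096) → ×s → (3.32543,4.83617) → (3.33,4.84)
v3: (1,-2.5) → rotate → (-1.85680,1.94995) → ×s → (-3.02252,3.17415) → (-3.02,3.17)
v4: (4.5,1) → rotate → (-3.80696,-2.59943) → ×s → (-6.19702,-4.23139) → (-6.20,-4.23)
v5: (4.5,1.5) → rotate → (-3.62130,-3.06369) → ×s → (-5.89480,-4.98711) → (-5.89,-4.99)
v6: (2.5,5) → rotate → (-0.46468,-5.57082) → ×s → (-0.75641,-9.06826) → (-0.76,-9.07)
v7: (-1.5,4) → rotate → (2.87803,-3.15705) → ×s → (4.68489,-5.13908) → (4.68,-5.14)
v8: (-2.5,3.5) → rotate → (3.62088,-2.32148) → ×s → (5.89411,-3.77893) → (5.89,-3.78)

Cross-section at z=10.25: (6.50,3.48) (3.33,4.84) (-3.02,3.17) (-6.20,-4.23) (-5.89,-4.99) (-0.76,-9.07) (4.68,-5.14) (5.89,-3.78)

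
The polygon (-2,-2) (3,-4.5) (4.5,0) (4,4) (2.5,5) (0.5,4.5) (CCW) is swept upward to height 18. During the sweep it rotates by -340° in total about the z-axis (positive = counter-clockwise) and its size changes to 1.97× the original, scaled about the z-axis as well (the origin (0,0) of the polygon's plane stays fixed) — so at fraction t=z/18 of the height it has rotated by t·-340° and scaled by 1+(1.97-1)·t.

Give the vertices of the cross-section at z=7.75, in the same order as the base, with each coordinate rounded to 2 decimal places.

Cross-section at z=7.75: (0.79,3.93) (-7.07,2.96) (-5.31,-3.53) (-1.58,-7.86) (0.97,-7.86) (2.94,-5.71)

t = z/height = 7.75/18 = 0.430556
s = 1 + (scale-1)·z/height = 1 + (1.97-1)·7.75/18 = 1.417639
θ = twist·z/height = -340°·7.75/18 = -146.3889° = -2.554968 rad
cos θ = -0.832814, sin θ = -0.553553 (intermediates below are computed at full precision and shown rounded to 5 d.p.)
v1: (-2,-2) → rotate → (0.55852,2.77273) → ×s → (0.79178,3.93074) → (0.79,3.93)
v2: (3,-4.5) → rotate → (-4.98943,2.08700) → ×s → (-7.07321,2.95862) → (-7.07,2.96)
v3: (4.5,0) → rotate → (-3.74766,-2.49099) → ×s → (-5.31283,-3.53132) → (-5.31,-3.53)
v4: (4,4) → rotate → (-1.11704,-5.54547) → ×s → (-1.58356,-7.86147) → (-1.58,-7.86)
v5: (2.5,5) → rotate → (0.68573,-5.54795) → ×s → (0.97212,-7.86499) → (0.97,-7.86)
v6: (0.5,4.5) → rotate → (2.07458,-4.02444) → ×s → (2.94101,-5.70520) → (2.94,-5.71)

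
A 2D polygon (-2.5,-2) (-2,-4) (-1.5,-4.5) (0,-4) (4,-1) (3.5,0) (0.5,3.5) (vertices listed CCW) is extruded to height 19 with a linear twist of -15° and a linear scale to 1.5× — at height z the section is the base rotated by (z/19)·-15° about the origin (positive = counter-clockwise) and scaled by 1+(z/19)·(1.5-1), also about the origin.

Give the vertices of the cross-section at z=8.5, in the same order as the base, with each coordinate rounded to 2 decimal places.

t = z/height = 8.5/19 = 0.447368
s = 1 + (scale-1)·z/height = 1 + (1.5-1)·8.5/19 = 1.223684
θ = twist·z/height = -15°·8.5/19 = -6.7105° = -0.117121 rad
cos θ = 0.993149, sin θ = -0.116853 (intermediates below are computed at full precision and shown rounded to 5 d.p.)
v1: (-2.5,-2) → rotate → (-2.71658,-1.69417) → ×s → (-3.32424,-2.07312) → (-3.32,-2.07)
v2: (-2,-4) → rotate → (-2.45371,-3.73889) → ×s → (-3.00257,-4.57522) → (-3.00,-4.58)
v3: (-1.5,-4.5) → rotate → (-2.01556,-4.29389) → ×s → (-2.46641,-5.25437) → (-2.47,-5.25)
v4: (0,-4) → rotate → (-0.46741,-3.97260) → ×s → (-0.57197,-4.86120) → (-0.57,-4.86)
v5: (4,-1) → rotate → (3.85574,-1.46056) → ×s → (4.71821,-1.78727) → (4.72,-1.79)
v6: (3.5,0) → rotate → (3.47602,-0.40899) → ×s → (4.25355,-0.50047) → (4.25,-0.50)
v7: (0.5,3.5) → rotate → (0.90556,3.41760) → ×s → (1.10812,4.18206) → (1.11,4.18)

Cross-section at z=8.5: (-3.32,-2.07) (-3.00,-4.58) (-2.47,-5.25) (-0.57,-4.86) (4.72,-1.79) (4.25,-0.50) (1.11,4.18)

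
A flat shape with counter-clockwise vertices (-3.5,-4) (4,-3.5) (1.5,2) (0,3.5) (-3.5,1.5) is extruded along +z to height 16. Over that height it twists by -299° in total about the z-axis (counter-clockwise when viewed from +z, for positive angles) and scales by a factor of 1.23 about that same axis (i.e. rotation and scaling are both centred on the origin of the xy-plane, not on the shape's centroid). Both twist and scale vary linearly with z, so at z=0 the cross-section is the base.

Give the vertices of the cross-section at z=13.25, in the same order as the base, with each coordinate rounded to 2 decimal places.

Cross-section at z=13.25: (5.99,-2.04) (2.04,5.99) (-2.88,0.74) (-3.85,-1.59) (-0.06,-4.53)

t = z/height = 13.25/16 = 0.828125
s = 1 + (scale-1)·z/height = 1 + (1.23-1)·13.25/16 = 1.190469
θ = twist·z/height = -299°·13.25/16 = -247.6094° = -4.321599 rad
cos θ = -0.380919, sin θ = 0.924608 (intermediates below are computed at full precision and shown rounded to 5 d.p.)
v1: (-3.5,-4) → rotate → (5.03165,-1.71245) → ×s → (5.99002,-2.03862) → (5.99,-2.04)
v2: (4,-3.5) → rotate → (1.71245,5.03165) → ×s → (2.03862,5.99002) → (2.04,5.99)
v3: (1.5,2) → rotate → (-2.42060,0.62507) → ×s → (-2.88164,0.74413) → (-2.88,0.74)
v4: (0,3.5) → rotate → (-3.23613,-1.33322) → ×s → (-3.85251,-1.58715) → (-3.85,-1.59)
v5: (-3.5,1.5) → rotate → (-0.05370,-3.80751) → ×s → (-0.06392,-4.53272) → (-0.06,-4.53)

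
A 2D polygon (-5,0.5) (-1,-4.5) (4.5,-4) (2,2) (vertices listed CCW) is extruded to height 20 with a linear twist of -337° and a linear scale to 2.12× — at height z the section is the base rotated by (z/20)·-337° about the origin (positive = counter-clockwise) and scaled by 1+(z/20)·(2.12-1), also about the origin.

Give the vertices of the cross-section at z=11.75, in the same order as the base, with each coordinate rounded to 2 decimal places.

t = z/height = 11.75/20 = 0.5875
s = 1 + (scale-1)·z/height = 1 + (2.12-1)·11.75/20 = 1.658000
θ = twist·z/height = -337°·11.75/20 = -197.9875° = -3.455534 rad
cos θ = -0.951124, sin θ = 0.308809 (intermediates below are computed at full precision and shown rounded to 5 d.p.)
v1: (-5,0.5) → rotate → (4.60121,-2.01961) → ×s → (7.62881,-3.34851) → (7.63,-3.35)
v2: (-1,-4.5) → rotate → (2.34077,3.97125) → ×s → (3.88099,6.58433) → (3.88,6.58)
v3: (4.5,-4) → rotate → (-3.04482,5.19414) → ×s → (-5.04831,8.61188) → (-5.05,8.61)
v4: (2,2) → rotate → (-2.51987,-1.28463) → ×s → (-4.17794,-2.12991) → (-4.18,-2.13)

Cross-section at z=11.75: (7.63,-3.35) (3.88,6.58) (-5.05,8.61) (-4.18,-2.13)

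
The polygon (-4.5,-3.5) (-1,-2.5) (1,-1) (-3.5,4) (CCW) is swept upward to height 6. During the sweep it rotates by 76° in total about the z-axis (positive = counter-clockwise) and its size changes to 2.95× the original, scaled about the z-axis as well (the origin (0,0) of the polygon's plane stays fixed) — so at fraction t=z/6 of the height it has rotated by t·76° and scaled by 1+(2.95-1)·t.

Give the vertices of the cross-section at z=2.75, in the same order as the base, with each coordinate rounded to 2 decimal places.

t = z/height = 2.75/6 = 0.458333
s = 1 + (scale-1)·z/height = 1 + (2.95-1)·2.75/6 = 1.893750
θ = twist·z/height = 76°·2.75/6 = 34.8333° = 0.607956 rad
cos θ = 0.820817, sin θ = 0.571191 (intermediates below are computed at full precision and shown rounded to 5 d.p.)
v1: (-4.5,-3.5) → rotate → (-1.69451,-5.44322) → ×s → (-3.20897,-10.30810) → (-3.21,-10.31)
v2: (-1,-2.5) → rotate → (0.60716,-2.62323) → ×s → (1.14981,-4.96775) → (1.15,-4.97)
v3: (1,-1) → rotate → (1.39201,-0.24963) → ×s → (2.63612,-0.47273) → (2.64,-0.47)
v4: (-3.5,4) → rotate → (-5.15762,1.28410) → ×s → (-9.76725,2.43176) → (-9.77,2.43)

Cross-section at z=2.75: (-3.21,-10.31) (1.15,-4.97) (2.64,-0.47) (-9.77,2.43)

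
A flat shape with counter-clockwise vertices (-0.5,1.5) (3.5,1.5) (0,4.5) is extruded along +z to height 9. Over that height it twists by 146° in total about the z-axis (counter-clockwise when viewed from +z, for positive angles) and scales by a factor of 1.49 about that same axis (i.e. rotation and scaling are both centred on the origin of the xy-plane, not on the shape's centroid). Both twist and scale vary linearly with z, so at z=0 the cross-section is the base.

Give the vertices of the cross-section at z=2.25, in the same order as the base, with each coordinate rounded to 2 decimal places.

Cross-section at z=2.25: (-1.45,1.02) (2.16,3.69) (-3.00,4.06)

t = z/height = 2.25/9 = 0.25
s = 1 + (scale-1)·z/height = 1 + (1.49-1)·2.25/9 = 1.122500
θ = twist·z/height = 146°·2.25/9 = 36.5000° = 0.637045 rad
cos θ = 0.803857, sin θ = 0.594823 (intermediates below are computed at full precision and shown rounded to 5 d.p.)
v1: (-0.5,1.5) → rotate → (-1.29416,0.90837) → ×s → (-1.45270,1.01965) → (-1.45,1.02)
v2: (3.5,1.5) → rotate → (1.92126,3.28767) → ×s → (2.15662,3.69040) → (2.16,3.69)
v3: (0,4.5) → rotate → (-2.67670,3.61736) → ×s → (-3.00460,4.06048) → (-3.00,4.06)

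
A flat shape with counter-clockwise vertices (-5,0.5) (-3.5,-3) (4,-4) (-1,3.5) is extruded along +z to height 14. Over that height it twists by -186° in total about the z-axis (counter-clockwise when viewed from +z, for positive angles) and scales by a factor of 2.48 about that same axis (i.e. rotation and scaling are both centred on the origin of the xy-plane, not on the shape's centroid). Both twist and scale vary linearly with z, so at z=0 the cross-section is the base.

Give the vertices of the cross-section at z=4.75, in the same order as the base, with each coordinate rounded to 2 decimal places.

Cross-section at z=4.75: (-2.73,7.04) (-6.40,2.65) (-2.64,-8.08) (4.01,3.72)

t = z/height = 4.75/14 = 0.339286
s = 1 + (scale-1)·z/height = 1 + (2.48-1)·4.75/14 = 1.502143
θ = twist·z/height = -186°·4.75/14 = -63.1071° = -1.101427 rad
cos θ = 0.452324, sin θ = -0.891854 (intermediates below are computed at full precision and shown rounded to 5 d.p.)
v1: (-5,0.5) → rotate → (-1.81569,4.68543) → ×s → (-2.72743,7.03819) → (-2.73,7.04)
v2: (-3.5,-3) → rotate → (-4.25869,1.76452) → ×s → (-6.39717,2.65056) → (-6.40,2.65)
v3: (4,-4) → rotate → (-1.75812,-5.37671) → ×s → (-2.64095,-8.07659) → (-2.64,-8.08)
v4: (-1,3.5) → rotate → (2.66917,2.47499) → ×s → (4.00947,3.71778) → (4.01,3.72)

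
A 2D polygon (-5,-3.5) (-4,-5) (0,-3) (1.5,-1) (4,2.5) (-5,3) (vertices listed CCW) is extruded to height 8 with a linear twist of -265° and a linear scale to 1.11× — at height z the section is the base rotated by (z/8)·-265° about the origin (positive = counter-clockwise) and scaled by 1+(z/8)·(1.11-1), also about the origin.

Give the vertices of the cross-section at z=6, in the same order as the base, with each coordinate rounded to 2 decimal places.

t = z/height = 6/8 = 0.75
s = 1 + (scale-1)·z/height = 1 + (1.11-1)·6/8 = 1.082500
θ = twist·z/height = -265°·6/8 = -198.7500° = -3.468842 rad
cos θ = -0.946930, sin θ = 0.321439 (intermediates below are computed at full precision and shown rounded to 5 d.p.)
v1: (-5,-3.5) → rotate → (5.85969,1.70706) → ×s → (6.34311,1.84789) → (6.34,1.85)
v2: (-4,-5) → rotate → (5.39492,3.44889) → ×s → (5.84000,3.73343) → (5.84,3.73)
v3: (0,-3) → rotate → (0.96432,2.84079) → ×s → (1.04387,3.07516) → (1.04,3.08)
v4: (1.5,-1) → rotate → (-1.09896,1.42909) → ×s → (-1.18962,1.54699) → (-1.19,1.55)
v5: (4,2.5) → rotate → (-4.59132,-1.08157) → ×s → (-4.97010,-1.17080) → (-4.97,-1.17)
v6: (-5,3) → rotate → (3.77033,-4.44799) → ×s → (4.08138,-4.81495) → (4.08,-4.81)

Cross-section at z=6: (6.34,1.85) (5.84,3.73) (1.04,3.08) (-1.19,1.55) (-4.97,-1.17) (4.08,-4.81)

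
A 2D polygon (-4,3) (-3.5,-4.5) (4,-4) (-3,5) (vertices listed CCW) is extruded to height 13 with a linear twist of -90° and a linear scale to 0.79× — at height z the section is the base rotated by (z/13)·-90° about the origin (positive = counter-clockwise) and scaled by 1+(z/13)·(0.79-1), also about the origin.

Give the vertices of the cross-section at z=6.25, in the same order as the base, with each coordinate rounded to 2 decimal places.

Cross-section at z=6.25: (-0.77,4.43) (-5.06,-0.79) (0.15,-5.08) (1.12,5.12)

t = z/height = 6.25/13 = 0.480769
s = 1 + (scale-1)·z/height = 1 + (0.79-1)·6.25/13 = 0.899038
θ = twist·z/height = -90°·6.25/13 = -43.2692° = -0.755191 rad
cos θ = 0.728141, sin θ = -0.685427 (intermediates below are computed at full precision and shown rounded to 5 d.p.)
v1: (-4,3) → rotate → (-0.85628,4.92613) → ×s → (-0.76983,4.42878) → (-0.77,4.43)
v2: (-3.5,-4.5) → rotate → (-5.63292,-0.87764) → ×s → (-5.06421,-0.78903) → (-5.06,-0.79)
v3: (4,-4) → rotate → (0.17085,-5.65427) → ×s → (0.15360,-5.08341) → (0.15,-5.08)
v4: (-3,5) → rotate → (1.24271,5.69699) → ×s → (1.11725,5.12181) → (1.12,5.12)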